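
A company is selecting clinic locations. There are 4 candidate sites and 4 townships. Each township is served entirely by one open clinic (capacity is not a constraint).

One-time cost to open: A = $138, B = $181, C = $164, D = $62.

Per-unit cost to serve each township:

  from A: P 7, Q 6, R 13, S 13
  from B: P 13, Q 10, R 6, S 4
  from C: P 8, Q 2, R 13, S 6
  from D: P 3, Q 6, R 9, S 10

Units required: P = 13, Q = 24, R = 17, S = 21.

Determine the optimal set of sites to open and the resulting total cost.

For any fixed open set, each township goes to its cheapest open site; total = fixed + service.
{C, D}: P→D 3·13=39, Q→C 2·24=48, R→D 9·17=153, S→C 6·21=126. Service 366; fixed 226; total 592.
{D}: P→D 3·13=39, Q→D 6·24=144, R→D 9·17=153, S→D 10·21=210. Service 546; fixed 62; total 608.
{B, D}: P→D 3·13=39, Q→D 6·24=144, R→B 6·17=102, S→B 4·21=84. Service 369; fixed 243; total 612.
{A, B, C, D}: service 273 + fixed 545 = 818
No other subset beats 592.

Open C and D; minimum total cost 592.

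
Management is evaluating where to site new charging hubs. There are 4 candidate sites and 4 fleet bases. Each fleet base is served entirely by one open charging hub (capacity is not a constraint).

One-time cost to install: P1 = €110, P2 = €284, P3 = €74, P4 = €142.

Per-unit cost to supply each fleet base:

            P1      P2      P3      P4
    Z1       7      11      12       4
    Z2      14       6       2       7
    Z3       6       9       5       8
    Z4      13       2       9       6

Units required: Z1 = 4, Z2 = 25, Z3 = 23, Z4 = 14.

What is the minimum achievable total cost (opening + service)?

Minimum total cost: 413

For any fixed open set, each fleet base goes to its cheapest open site; total = fixed + service.
{P3}: Z1→P3 12·4=48, Z2→P3 2·25=50, Z3→P3 5·23=115, Z4→P3 9·14=126. Service 339; fixed 74; total 413.
{P3, P4}: service 265 + fixed 216 = 481
{P1, P3}: Z1→P1 7·4=28, Z2→P3 2·25=50, Z3→P3 5·23=115, Z4→P3 9·14=126. Service 319; fixed 184; total 503.
{P1, P2, P3, P4}: Z1→P4 4·4=16, Z2→P3 2·25=50, Z3→P3 5·23=115, Z4→P2 2·14=28. Service 209; fixed 610; total 819.
No other subset beats 413.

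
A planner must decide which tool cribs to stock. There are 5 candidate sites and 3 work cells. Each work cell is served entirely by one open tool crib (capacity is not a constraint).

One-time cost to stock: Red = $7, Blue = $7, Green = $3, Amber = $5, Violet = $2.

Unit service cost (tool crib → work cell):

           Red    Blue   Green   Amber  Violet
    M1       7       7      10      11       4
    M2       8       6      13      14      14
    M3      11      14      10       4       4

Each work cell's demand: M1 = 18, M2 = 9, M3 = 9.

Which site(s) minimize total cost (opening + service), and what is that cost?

Open Blue and Violet; minimum total cost 171.

For any fixed open set, each work cell goes to its cheapest open site; total = fixed + service.
{Blue, Violet}: M1→Violet 4·18=72, M2→Blue 6·9=54, M3→Violet 4·9=36. Service 162; fixed 9; total 171.
{Blue, Green, Violet}: M1→Violet 4·18=72, M2→Blue 6·9=54, M3→Violet 4·9=36. Service 162; fixed 12; total 174.
{Blue, Amber, Violet}: M1→Violet 4·18=72, M2→Blue 6·9=54, M3→Amber 4·9=36. Service 162; fixed 14; total 176.
{Red, Blue, Green, Amber, Violet}: service 162 + fixed 24 = 186
No other subset beats 171.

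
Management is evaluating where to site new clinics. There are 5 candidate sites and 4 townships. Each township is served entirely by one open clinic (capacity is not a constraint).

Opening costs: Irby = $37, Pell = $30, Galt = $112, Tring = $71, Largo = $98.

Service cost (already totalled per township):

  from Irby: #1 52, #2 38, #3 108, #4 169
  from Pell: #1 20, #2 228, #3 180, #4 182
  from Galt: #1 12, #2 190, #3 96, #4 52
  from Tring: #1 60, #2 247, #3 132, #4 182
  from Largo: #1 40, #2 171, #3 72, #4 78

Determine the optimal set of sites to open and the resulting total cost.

Open Irby and Galt; minimum total cost 347.

For any fixed open set, each township goes to its cheapest open site; total = fixed + service.
{Irby, Galt}: #1→Galt 12, #2→Irby 38, #3→Galt 96, #4→Galt 52. Service 198; fixed 149; total 347.
{Irby, Largo}: service 228 + fixed 135 = 363
{Irby, Pell, Largo}: #1→Pell 20, #2→Irby 38, #3→Largo 72, #4→Largo 78. Service 208; fixed 165; total 373.
{Irby, Pell, Galt, Tring, Largo}: service 174 + fixed 348 = 522
No other subset beats 347.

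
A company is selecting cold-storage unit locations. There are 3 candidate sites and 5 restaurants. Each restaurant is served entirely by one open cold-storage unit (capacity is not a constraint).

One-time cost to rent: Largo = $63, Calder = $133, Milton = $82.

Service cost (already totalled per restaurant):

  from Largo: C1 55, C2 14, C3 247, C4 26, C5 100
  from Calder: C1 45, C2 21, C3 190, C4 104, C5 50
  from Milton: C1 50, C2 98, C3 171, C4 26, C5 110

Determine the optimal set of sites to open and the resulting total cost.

Open Largo only; minimum total cost 505.

For any fixed open set, each restaurant goes to its cheapest open site; total = fixed + service.
{Largo}: C1→Largo 55, C2→Largo 14, C3→Largo 247, C4→Largo 26, C5→Largo 100. Service 442; fixed 63; total 505.
{Largo, Milton}: C1→Milton 50, C2→Largo 14, C3→Milton 171, C4→Largo 26, C5→Largo 100. Service 361; fixed 145; total 506.
{Largo, Calder}: service 325 + fixed 196 = 521
{Largo, Calder, Milton}: C1→Calder 45, C2→Largo 14, C3→Milton 171, C4→Largo 26, C5→Calder 50. Service 306; fixed 278; total 584.
(All 7 nonempty subsets were checked; Largo only is lowest.)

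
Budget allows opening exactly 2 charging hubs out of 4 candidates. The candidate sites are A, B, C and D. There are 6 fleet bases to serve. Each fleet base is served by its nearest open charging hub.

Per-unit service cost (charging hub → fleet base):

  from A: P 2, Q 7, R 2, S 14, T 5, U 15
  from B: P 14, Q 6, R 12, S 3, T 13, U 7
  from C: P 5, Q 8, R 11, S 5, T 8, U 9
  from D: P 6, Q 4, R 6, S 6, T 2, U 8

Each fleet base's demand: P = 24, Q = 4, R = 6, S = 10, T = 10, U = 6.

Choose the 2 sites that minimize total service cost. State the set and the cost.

Choose A and D; total service cost 204.

With exactly 2 open, each fleet base uses its cheapest among the chosen.
{A, D}: P→A 2·24=48, Q→D 4·4=16, R→A 2·6=12, S→D 6·10=60, T→D 2·10=20, U→D 8·6=48. Service cost 204.
{A, B}: service cost 206
{A, C}: service cost 242
Among all 6 size-2 choices, {A, D} is lowest.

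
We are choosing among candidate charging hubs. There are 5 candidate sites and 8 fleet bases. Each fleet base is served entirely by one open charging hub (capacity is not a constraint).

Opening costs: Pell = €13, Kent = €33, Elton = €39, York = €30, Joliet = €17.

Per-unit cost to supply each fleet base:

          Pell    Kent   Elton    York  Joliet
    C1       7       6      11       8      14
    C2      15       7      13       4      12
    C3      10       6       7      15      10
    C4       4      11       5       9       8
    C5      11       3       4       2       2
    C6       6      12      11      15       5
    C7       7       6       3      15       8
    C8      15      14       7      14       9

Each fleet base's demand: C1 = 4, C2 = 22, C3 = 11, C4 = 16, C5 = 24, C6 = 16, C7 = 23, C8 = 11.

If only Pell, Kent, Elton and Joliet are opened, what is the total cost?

Each fleet base is assigned to its cheapest site among the open ones.
{Pell, Kent, Elton, Joliet}: C1→Kent 6·4=24, C2→Kent 7·22=154, C3→Kent 6·11=66, C4→Pell 4·16=64, C5→Joliet 2·24=48, C6→Joliet 5·16=80, C7→Elton 3·23=69, C8→Elton 7·11=77. Service 582; fixed 102; total 684.

Total cost: 684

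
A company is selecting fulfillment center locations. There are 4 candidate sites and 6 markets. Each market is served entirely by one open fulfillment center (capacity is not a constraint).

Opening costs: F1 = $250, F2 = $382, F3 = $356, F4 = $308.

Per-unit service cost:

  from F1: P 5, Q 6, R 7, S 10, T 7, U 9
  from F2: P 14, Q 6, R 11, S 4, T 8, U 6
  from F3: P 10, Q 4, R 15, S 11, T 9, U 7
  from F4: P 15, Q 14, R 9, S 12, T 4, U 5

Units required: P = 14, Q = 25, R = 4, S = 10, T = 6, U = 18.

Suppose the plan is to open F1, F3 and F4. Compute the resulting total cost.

Total cost: 1326

Each market is assigned to its cheapest site among the open ones.
{F1, F3, F4}: P→F1 5·14=70, Q→F3 4·25=100, R→F1 7·4=28, S→F1 10·10=100, T→F4 4·6=24, U→F4 5·18=90. Service 412; fixed 914; total 1326.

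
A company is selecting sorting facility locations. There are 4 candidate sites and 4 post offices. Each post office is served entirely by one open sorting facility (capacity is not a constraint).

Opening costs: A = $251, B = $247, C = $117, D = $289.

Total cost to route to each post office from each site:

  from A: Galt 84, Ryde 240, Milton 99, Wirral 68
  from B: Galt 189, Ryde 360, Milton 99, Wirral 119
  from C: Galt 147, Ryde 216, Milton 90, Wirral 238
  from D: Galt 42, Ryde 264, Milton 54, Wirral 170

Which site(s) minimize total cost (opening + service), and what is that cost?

Open A only; minimum total cost 742.

For any fixed open set, each post office goes to its cheapest open site; total = fixed + service.
{A}: Galt→A 84, Ryde→A 240, Milton→A 99, Wirral→A 68. Service 491; fixed 251; total 742.
{C}: service 691 + fixed 117 = 808
{D}: Galt→D 42, Ryde→D 264, Milton→D 54, Wirral→D 170. Service 530; fixed 289; total 819.
{A, B, C, D}: Galt→D 42, Ryde→C 216, Milton→D 54, Wirral→A 68. Service 380; fixed 904; total 1284.
(All 15 nonempty subsets were checked; A only is lowest.)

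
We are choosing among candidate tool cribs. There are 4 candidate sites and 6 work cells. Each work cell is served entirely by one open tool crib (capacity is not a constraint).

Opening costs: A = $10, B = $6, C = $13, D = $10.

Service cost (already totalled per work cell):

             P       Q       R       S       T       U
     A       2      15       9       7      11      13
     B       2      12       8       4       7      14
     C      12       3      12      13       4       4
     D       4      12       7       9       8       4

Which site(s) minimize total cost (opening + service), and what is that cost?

For any fixed open set, each work cell goes to its cheapest open site; total = fixed + service.
{B, C}: P→B 2, Q→C 3, R→B 8, S→B 4, T→C 4, U→C 4. Service 25; fixed 19; total 44.
{A, C}: service 29 + fixed 23 = 52
{B, D}: service 36 + fixed 16 = 52
{A, B, C, D}: P→A 2, Q→C 3, R→D 7, S→B 4, T→C 4, U→C 4. Service 24; fixed 39; total 63.
No other subset beats 44.

Open B and C; minimum total cost 44.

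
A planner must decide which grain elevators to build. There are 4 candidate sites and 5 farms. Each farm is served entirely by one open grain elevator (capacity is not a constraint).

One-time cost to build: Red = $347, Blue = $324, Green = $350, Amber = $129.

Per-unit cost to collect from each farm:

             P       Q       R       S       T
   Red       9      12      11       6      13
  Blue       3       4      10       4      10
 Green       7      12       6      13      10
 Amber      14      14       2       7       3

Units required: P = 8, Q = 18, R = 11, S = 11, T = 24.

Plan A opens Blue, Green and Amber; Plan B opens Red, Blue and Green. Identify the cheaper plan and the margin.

Plan A: {Blue, Green, Amber}: P→Blue 3·8=24, Q→Blue 4·18=72, R→Amber 2·11=22, S→Blue 4·11=44, T→Amber 3·24=72. Service 234; fixed 803; total 1037.
Plan B: {Red, Blue, Green}: P→Blue 3·8=24, Q→Blue 4·18=72, R→Green 6·11=66, S→Blue 4·11=44, T→Blue 10·24=240. Service 446; fixed 1021; total 1467.
Difference: |1037 − 1467| = 430.

Plan A is cheaper by 430.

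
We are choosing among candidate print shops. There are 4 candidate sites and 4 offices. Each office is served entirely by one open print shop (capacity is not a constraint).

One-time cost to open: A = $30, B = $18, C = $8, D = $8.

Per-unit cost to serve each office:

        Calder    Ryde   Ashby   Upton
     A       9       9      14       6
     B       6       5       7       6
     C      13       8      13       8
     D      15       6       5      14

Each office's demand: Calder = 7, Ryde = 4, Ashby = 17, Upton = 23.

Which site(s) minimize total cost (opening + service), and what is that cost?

Open B and D; minimum total cost 311.

For any fixed open set, each office goes to its cheapest open site; total = fixed + service.
{B, D}: Calder→B 6·7=42, Ryde→B 5·4=20, Ashby→D 5·17=85, Upton→B 6·23=138. Service 285; fixed 26; total 311.
{B, C, D}: service 285 + fixed 34 = 319
{B}: Calder→B 6·7=42, Ryde→B 5·4=20, Ashby→B 7·17=119, Upton→B 6·23=138. Service 319; fixed 18; total 337.
{A, B, C, D}: service 285 + fixed 64 = 349
No other subset beats 311.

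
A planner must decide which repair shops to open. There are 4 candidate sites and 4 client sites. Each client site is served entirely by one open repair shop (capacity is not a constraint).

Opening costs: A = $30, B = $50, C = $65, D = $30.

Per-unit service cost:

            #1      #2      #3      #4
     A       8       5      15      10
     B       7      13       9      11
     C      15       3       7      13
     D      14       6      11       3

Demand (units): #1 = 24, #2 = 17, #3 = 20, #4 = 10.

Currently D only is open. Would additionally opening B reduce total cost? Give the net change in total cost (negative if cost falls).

Current service cost with {D}: 688.
Adding B: each client site re-picks its cheapest; new service cost 480, saving 208.
Extra fixed cost: 50. Net change = 50 − 208 = -158.
(Totals: 718 → 560.)

Yes — net change −158 (cost falls by 158).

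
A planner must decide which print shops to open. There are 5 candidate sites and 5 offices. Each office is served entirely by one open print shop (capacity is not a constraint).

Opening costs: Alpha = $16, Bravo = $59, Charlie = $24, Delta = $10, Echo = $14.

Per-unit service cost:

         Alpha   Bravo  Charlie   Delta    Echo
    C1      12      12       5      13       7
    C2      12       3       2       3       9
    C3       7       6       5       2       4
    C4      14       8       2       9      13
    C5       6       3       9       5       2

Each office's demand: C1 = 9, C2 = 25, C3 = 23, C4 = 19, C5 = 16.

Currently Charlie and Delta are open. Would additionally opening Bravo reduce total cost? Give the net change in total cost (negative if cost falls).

No — net change +27 (cost rises by 27).

Current service cost with {Charlie, Delta}: 259.
Adding Bravo: each office re-picks its cheapest; new service cost 227, saving 32.
Extra fixed cost: 59. Net change = 59 − 32 = 27.
(Totals: 293 → 320.)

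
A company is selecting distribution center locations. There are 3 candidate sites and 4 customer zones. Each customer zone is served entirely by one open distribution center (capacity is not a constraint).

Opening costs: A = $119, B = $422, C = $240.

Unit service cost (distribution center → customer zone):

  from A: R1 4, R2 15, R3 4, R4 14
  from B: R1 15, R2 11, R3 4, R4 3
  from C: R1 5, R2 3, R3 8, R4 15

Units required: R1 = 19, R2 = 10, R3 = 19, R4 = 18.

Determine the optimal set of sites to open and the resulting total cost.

Open A only; minimum total cost 673.

For any fixed open set, each customer zone goes to its cheapest open site; total = fixed + service.
{A}: R1→A 4·19=76, R2→A 15·10=150, R3→A 4·19=76, R4→A 14·18=252. Service 554; fixed 119; total 673.
{C}: R1→C 5·19=95, R2→C 3·10=30, R3→C 8·19=152, R4→C 15·18=270. Service 547; fixed 240; total 787.
{A, C}: service 434 + fixed 359 = 793
{A, B, C}: service 236 + fixed 781 = 1017
(All 7 nonempty subsets were checked; A only is lowest.)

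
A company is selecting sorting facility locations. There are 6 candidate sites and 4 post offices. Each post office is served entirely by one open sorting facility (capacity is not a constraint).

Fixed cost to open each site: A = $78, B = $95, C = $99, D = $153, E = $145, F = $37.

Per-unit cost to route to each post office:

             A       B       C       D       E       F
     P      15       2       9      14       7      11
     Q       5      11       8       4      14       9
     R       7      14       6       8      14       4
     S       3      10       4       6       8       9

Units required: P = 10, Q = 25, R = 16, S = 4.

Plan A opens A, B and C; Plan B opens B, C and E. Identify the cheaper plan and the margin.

Plan A is cheaper by 146.

Plan A: {A, B, C}: P→B 2·10=20, Q→A 5·25=125, R→C 6·16=96, S→A 3·4=12. Service 253; fixed 272; total 525.
Plan B: {B, C, E}: P→B 2·10=20, Q→C 8·25=200, R→C 6·16=96, S→C 4·4=16. Service 332; fixed 339; total 671.
Difference: |525 − 671| = 146.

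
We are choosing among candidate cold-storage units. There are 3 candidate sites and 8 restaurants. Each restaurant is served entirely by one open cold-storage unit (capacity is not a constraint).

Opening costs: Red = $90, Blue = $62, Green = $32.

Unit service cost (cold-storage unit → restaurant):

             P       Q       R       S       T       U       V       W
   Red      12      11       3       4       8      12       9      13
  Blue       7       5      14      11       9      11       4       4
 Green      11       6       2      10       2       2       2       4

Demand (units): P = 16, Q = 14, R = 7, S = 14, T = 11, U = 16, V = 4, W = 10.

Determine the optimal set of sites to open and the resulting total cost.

Open Blue and Green; minimum total cost 532.

For any fixed open set, each restaurant goes to its cheapest open site; total = fixed + service.
{Blue, Green}: P→Blue 7·16=112, Q→Blue 5·14=70, R→Green 2·7=14, S→Green 10·14=140, T→Green 2·11=22, U→Green 2·16=32, V→Green 2·4=8, W→Blue 4·10=40. Service 438; fixed 94; total 532.
{Red, Blue, Green}: P→Blue 7·16=112, Q→Blue 5·14=70, R→Green 2·7=14, S→Red 4·14=56, T→Green 2·11=22, U→Green 2·16=32, V→Green 2·4=8, W→Blue 4·10=40. Service 354; fixed 184; total 538.
{Green}: P→Green 11·16=176, Q→Green 6·14=84, R→Green 2·7=14, S→Green 10·14=140, T→Green 2·11=22, U→Green 2·16=32, V→Green 2·4=8, W→Green 4·10=40. Service 516; fixed 32; total 548.
No other subset beats 532.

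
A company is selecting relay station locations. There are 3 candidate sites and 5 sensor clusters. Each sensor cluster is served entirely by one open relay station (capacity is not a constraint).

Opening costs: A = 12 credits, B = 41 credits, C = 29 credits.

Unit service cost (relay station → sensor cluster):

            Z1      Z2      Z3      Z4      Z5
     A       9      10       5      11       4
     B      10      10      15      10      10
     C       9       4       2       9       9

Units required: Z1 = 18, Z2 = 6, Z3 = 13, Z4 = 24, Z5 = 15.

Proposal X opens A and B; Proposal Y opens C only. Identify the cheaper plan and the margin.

Proposal X: {A, B}: Z1→A 9·18=162, Z2→A 10·6=60, Z3→A 5·13=65, Z4→B 10·24=240, Z5→A 4·15=60. Service 587; fixed 53; total 640.
Proposal Y: {C}: Z1→C 9·18=162, Z2→C 4·6=24, Z3→C 2·13=26, Z4→C 9·24=216, Z5→C 9·15=135. Service 563; fixed 29; total 592.
Difference: |640 − 592| = 48.

Proposal Y is cheaper by 48.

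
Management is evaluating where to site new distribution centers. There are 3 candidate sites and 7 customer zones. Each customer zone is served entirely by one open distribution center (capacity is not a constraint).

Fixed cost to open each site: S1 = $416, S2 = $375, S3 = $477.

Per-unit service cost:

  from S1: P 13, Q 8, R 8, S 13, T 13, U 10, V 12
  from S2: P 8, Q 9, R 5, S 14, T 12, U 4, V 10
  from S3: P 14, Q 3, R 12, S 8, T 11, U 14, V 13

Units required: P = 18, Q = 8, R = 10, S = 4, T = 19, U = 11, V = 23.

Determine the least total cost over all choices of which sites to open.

For any fixed open set, each customer zone goes to its cheapest open site; total = fixed + service.
{S2}: P→S2 8·18=144, Q→S2 9·8=72, R→S2 5·10=50, S→S2 14·4=56, T→S2 12·19=228, U→S2 4·11=44, V→S2 10·23=230. Service 824; fixed 375; total 1199.
{S1}: service 1063 + fixed 416 = 1479
{S3}: service 1090 + fixed 477 = 1567
{S1, S2, S3}: service 733 + fixed 1268 = 2001
No other subset beats 1199.

Minimum total cost: 1199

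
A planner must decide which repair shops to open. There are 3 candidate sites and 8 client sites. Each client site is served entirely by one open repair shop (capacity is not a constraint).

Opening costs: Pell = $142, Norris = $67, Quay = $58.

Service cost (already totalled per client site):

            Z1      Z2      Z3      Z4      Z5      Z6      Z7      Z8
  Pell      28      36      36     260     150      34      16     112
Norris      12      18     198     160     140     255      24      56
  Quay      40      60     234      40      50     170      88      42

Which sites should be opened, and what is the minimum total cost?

For any fixed open set, each client site goes to its cheapest open site; total = fixed + service.
{Pell, Quay}: Z1→Pell 28, Z2→Pell 36, Z3→Pell 36, Z4→Quay 40, Z5→Quay 50, Z6→Pell 34, Z7→Pell 16, Z8→Quay 42. Service 282; fixed 200; total 482.
{Pell, Norris, Quay}: Z1→Norris 12, Z2→Norris 18, Z3→Pell 36, Z4→Quay 40, Z5→Quay 50, Z6→Pell 34, Z7→Pell 16, Z8→Quay 42. Service 248; fixed 267; total 515.
{Norris, Quay}: Z1→Norris 12, Z2→Norris 18, Z3→Norris 198, Z4→Quay 40, Z5→Quay 50, Z6→Quay 170, Z7→Norris 24, Z8→Quay 42. Service 554; fixed 125; total 679.
{Quay}: service 724 + fixed 58 = 782
No other subset beats 482.

Open Pell and Quay; minimum total cost 482.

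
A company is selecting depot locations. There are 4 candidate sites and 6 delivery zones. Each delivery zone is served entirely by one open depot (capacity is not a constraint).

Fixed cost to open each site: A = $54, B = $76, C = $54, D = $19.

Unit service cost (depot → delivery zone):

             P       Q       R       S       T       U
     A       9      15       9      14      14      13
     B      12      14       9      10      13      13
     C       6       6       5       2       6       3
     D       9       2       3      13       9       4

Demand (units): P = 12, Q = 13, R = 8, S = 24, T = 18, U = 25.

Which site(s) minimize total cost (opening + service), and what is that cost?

For any fixed open set, each delivery zone goes to its cheapest open site; total = fixed + service.
{C, D}: P→C 6·12=72, Q→D 2·13=26, R→D 3·8=24, S→C 2·24=48, T→C 6·18=108, U→C 3·25=75. Service 353; fixed 73; total 426.
{C}: P→C 6·12=72, Q→C 6·13=78, R→C 5·8=40, S→C 2·24=48, T→C 6·18=108, U→C 3·25=75. Service 421; fixed 54; total 475.
{A, C, D}: service 353 + fixed 127 = 480
{A, B, C, D}: service 353 + fixed 203 = 556
No other subset beats 426.

Open C and D; minimum total cost 426.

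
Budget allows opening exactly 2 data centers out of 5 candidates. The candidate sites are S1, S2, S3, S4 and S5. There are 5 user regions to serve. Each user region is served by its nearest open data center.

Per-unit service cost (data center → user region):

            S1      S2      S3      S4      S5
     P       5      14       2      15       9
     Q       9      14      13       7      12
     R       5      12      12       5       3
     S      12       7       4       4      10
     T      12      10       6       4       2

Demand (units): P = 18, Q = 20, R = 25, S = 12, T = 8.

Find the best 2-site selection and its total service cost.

Choose S3 and S4; total service cost 381.

With exactly 2 open, each user region uses its cheapest among the chosen.
{S3, S4}: P→S3 2·18=36, Q→S4 7·20=140, R→S4 5·25=125, S→S3 4·12=48, T→S4 4·8=32. Service cost 381.
{S3, S5}: service cost 415
{S1, S4}: service cost 435
Among all 10 size-2 choices, {S3, S4} is lowest.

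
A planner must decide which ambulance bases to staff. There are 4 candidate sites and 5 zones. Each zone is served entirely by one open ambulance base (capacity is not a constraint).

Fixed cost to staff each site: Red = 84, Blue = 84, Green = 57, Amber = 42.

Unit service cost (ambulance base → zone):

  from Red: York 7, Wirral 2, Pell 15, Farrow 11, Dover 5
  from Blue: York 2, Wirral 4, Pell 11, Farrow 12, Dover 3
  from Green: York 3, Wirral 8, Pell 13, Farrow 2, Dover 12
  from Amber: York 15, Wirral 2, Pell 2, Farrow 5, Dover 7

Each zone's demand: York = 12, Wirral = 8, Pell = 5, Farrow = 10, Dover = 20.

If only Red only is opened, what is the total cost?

Total cost: 469

Each zone is assigned to its cheapest site among the open ones.
{Red}: York→Red 7·12=84, Wirral→Red 2·8=16, Pell→Red 15·5=75, Farrow→Red 11·10=110, Dover→Red 5·20=100. Service 385; fixed 84; total 469.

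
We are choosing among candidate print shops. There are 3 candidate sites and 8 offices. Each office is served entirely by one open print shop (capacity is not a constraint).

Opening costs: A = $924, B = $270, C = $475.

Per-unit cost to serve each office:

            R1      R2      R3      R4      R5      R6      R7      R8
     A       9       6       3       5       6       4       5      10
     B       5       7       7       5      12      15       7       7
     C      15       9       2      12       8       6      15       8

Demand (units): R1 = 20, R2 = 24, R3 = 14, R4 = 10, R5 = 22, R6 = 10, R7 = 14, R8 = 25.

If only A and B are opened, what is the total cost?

Total cost: 1947

Each office is assigned to its cheapest site among the open ones.
{A, B}: R1→B 5·20=100, R2→A 6·24=144, R3→A 3·14=42, R4→A 5·10=50, R5→A 6·22=132, R6→A 4·10=40, R7→A 5·14=70, R8→B 7·25=175. Service 753; fixed 1194; total 1947.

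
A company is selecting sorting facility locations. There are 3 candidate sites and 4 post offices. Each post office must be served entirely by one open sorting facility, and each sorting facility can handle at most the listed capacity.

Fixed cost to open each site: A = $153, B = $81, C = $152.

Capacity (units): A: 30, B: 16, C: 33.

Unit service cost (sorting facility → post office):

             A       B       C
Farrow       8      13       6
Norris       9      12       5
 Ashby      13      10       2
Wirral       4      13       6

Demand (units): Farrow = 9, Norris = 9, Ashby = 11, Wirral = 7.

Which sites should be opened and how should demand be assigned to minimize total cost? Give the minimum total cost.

Minimum total cost: 445

Open {B, C}: Farrow→C 6·9=54, Norris→C 5·9=45, Ashby→C 2·11=22, Wirral→B 13·7=91.
Loads: B carries 7/16, C carries 29/33. Service 212; fixed 233; total 445.
Next best feasible plan costs 454.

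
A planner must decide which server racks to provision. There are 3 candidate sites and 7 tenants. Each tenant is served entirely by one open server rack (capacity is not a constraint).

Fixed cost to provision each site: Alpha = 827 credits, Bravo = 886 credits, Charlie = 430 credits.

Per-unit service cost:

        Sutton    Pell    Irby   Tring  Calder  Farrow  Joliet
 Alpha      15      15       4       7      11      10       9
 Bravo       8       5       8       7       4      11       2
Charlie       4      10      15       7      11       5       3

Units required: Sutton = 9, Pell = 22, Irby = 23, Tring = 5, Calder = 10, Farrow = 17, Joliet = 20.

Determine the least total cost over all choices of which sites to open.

Minimum total cost: 1321

For any fixed open set, each tenant goes to its cheapest open site; total = fixed + service.
{Charlie}: Sutton→Charlie 4·9=36, Pell→Charlie 10·22=220, Irby→Charlie 15·23=345, Tring→Charlie 7·5=35, Calder→Charlie 11·10=110, Farrow→Charlie 5·17=85, Joliet→Charlie 3·20=60. Service 891; fixed 430; total 1321.
{Bravo}: Sutton→Bravo 8·9=72, Pell→Bravo 5·22=110, Irby→Bravo 8·23=184, Tring→Bravo 7·5=35, Calder→Bravo 4·10=40, Farrow→Bravo 11·17=187, Joliet→Bravo 2·20=40. Service 668; fixed 886; total 1554.
{Bravo, Charlie}: Sutton→Charlie 4·9=36, Pell→Bravo 5·22=110, Irby→Bravo 8·23=184, Tring→Bravo 7·5=35, Calder→Bravo 4·10=40, Farrow→Charlie 5·17=85, Joliet→Bravo 2·20=40. Service 530; fixed 1316; total 1846.
{Alpha, Bravo, Charlie}: Sutton→Charlie 4·9=36, Pell→Bravo 5·22=110, Irby→Alpha 4·23=92, Tring→Alpha 7·5=35, Calder→Bravo 4·10=40, Farrow→Charlie 5·17=85, Joliet→Bravo 2·20=40. Service 438; fixed 2143; total 2581.
No other subset beats 1321.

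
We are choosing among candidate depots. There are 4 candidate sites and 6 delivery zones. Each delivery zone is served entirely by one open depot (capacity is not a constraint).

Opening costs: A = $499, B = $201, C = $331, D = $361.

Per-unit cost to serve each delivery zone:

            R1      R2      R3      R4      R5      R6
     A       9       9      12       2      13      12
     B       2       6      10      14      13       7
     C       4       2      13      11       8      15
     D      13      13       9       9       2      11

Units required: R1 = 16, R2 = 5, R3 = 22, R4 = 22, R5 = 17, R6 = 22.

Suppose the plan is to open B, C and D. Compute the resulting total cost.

Total cost: 1519

Each delivery zone is assigned to its cheapest site among the open ones.
{B, C, D}: R1→B 2·16=32, R2→C 2·5=10, R3→D 9·22=198, R4→D 9·22=198, R5→D 2·17=34, R6→B 7·22=154. Service 626; fixed 893; total 1519.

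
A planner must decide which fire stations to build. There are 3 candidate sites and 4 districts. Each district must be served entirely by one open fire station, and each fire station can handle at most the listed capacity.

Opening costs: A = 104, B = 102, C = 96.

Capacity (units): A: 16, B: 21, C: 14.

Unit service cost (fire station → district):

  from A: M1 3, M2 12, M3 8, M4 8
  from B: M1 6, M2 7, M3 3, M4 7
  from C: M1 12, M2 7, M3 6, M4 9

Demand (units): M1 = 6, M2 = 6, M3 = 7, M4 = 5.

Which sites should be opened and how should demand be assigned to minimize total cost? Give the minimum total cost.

Open {A, B}: M1→A 3·6=18, M2→B 7·6=42, M3→B 3·7=21, M4→B 7·5=35.
Loads: A carries 6/16, B carries 18/21. Service 116; fixed 206; total 322.
Next best feasible plan costs 327.

Minimum total cost: 322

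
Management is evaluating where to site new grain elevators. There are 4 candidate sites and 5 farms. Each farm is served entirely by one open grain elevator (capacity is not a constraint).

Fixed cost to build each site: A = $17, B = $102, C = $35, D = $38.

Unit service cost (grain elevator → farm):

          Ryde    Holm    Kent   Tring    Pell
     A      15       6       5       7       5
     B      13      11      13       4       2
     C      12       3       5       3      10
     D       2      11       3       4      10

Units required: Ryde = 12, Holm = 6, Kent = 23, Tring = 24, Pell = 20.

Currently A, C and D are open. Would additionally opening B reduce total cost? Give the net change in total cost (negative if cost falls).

Current service cost with {A, C, D}: 283.
Adding B: each farm re-picks its cheapest; new service cost 223, saving 60.
Extra fixed cost: 102. Net change = 102 − 60 = 42.
(Totals: 373 → 415.)

No — net change +42 (cost rises by 42).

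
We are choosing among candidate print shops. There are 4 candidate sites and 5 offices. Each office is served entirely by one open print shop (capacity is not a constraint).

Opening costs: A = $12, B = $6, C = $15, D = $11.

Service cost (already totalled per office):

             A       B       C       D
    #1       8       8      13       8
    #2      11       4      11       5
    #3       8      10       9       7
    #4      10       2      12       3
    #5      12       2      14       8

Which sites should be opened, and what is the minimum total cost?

For any fixed open set, each office goes to its cheapest open site; total = fixed + service.
{B}: #1→B 8, #2→B 4, #3→B 10, #4→B 2, #5→B 2. Service 26; fixed 6; total 32.
{B, D}: #1→B 8, #2→B 4, #3→D 7, #4→B 2, #5→B 2. Service 23; fixed 17; total 40.
{A, B}: #1→A 8, #2→B 4, #3→A 8, #4→B 2, #5→B 2. Service 24; fixed 18; total 42.
{A, B, C, D}: service 23 + fixed 44 = 67
No other subset beats 32.

Open B only; minimum total cost 32.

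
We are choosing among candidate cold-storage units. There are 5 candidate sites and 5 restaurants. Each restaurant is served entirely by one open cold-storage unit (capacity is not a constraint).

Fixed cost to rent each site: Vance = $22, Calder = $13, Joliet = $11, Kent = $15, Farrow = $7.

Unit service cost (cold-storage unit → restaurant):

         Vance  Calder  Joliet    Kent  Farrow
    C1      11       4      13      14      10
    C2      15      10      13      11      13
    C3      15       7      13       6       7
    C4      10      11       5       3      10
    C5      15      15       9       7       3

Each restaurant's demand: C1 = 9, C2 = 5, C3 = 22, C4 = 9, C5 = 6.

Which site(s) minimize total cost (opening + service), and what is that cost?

Open Calder, Kent and Farrow; minimum total cost 298.

For any fixed open set, each restaurant goes to its cheapest open site; total = fixed + service.
{Calder, Kent, Farrow}: C1→Calder 4·9=36, C2→Calder 10·5=50, C3→Kent 6·22=132, C4→Kent 3·9=27, C5→Farrow 3·6=18. Service 263; fixed 35; total 298.
{Calder, Joliet, Kent, Farrow}: service 263 + fixed 46 = 309
{Calder, Kent}: service 287 + fixed 28 = 315
{Vance, Calder, Joliet, Kent, Farrow}: service 263 + fixed 68 = 331
No other subset beats 298.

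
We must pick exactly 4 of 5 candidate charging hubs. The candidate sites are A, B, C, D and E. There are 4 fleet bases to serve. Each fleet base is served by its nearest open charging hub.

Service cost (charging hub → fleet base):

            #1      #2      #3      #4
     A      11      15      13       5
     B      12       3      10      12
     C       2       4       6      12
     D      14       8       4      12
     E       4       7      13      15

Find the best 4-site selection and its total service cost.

Choose A, B, C and D; total service cost 14.

With exactly 4 open, each fleet base uses its cheapest among the chosen.
{A, B, C, D}: #1→C 2, #2→B 3, #3→D 4, #4→A 5. Service cost 14.
{A, C, D, E}: service cost 15
{A, B, C, E}: service cost 16
Among all 5 size-4 choices, {A, B, C, D} is lowest.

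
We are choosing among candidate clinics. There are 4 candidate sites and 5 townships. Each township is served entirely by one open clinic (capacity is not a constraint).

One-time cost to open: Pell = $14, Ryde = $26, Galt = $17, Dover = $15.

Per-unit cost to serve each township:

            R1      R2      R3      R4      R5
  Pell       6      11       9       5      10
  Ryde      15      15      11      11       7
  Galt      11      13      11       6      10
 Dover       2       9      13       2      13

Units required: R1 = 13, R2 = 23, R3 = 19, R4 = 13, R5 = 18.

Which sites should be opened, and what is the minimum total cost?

Open Pell, Ryde and Dover; minimum total cost 611.

For any fixed open set, each township goes to its cheapest open site; total = fixed + service.
{Pell, Ryde, Dover}: R1→Dover 2·13=26, R2→Dover 9·23=207, R3→Pell 9·19=171, R4→Dover 2·13=26, R5→Ryde 7·18=126. Service 556; fixed 55; total 611.
{Pell, Ryde, Galt, Dover}: R1→Dover 2·13=26, R2→Dover 9·23=207, R3→Pell 9·19=171, R4→Dover 2·13=26, R5→Ryde 7·18=126. Service 556; fixed 72; total 628.
{Ryde, Dover}: service 594 + fixed 41 = 635
{Pell}: R1→Pell 6·13=78, R2→Pell 11·23=253, R3→Pell 9·19=171, R4→Pell 5·13=65, R5→Pell 10·18=180. Service 747; fixed 14; total 761.
No other subset beats 611.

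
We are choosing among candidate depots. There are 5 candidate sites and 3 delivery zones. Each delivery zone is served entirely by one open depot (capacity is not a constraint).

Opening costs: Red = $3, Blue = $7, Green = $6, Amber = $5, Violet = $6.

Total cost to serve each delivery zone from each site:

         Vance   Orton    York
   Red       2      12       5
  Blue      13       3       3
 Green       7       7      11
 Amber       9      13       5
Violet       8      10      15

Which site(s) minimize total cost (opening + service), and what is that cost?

Open Red and Blue; minimum total cost 18.

For any fixed open set, each delivery zone goes to its cheapest open site; total = fixed + service.
{Red, Blue}: Vance→Red 2, Orton→Blue 3, York→Blue 3. Service 8; fixed 10; total 18.
{Red}: Vance→Red 2, Orton→Red 12, York→Red 5. Service 19; fixed 3; total 22.
{Red, Blue, Amber}: Vance→Red 2, Orton→Blue 3, York→Blue 3. Service 8; fixed 15; total 23.
{Red, Blue, Green, Amber, Violet}: Vance→Red 2, Orton→Blue 3, York→Blue 3. Service 8; fixed 27; total 35.
No other subset beats 18.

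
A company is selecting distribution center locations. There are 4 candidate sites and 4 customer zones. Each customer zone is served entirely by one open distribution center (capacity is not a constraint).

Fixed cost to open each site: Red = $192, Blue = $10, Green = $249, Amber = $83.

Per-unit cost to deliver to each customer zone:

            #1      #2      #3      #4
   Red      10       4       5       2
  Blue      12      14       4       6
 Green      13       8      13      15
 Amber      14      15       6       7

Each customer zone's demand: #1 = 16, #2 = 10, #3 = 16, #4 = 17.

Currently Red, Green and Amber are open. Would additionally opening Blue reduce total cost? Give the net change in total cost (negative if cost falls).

Yes — net change −6 (cost falls by 6).

Current service cost with {Red, Green, Amber}: 314.
Adding Blue: each customer zone re-picks its cheapest; new service cost 298, saving 16.
Extra fixed cost: 10. Net change = 10 − 16 = -6.
(Totals: 838 → 832.)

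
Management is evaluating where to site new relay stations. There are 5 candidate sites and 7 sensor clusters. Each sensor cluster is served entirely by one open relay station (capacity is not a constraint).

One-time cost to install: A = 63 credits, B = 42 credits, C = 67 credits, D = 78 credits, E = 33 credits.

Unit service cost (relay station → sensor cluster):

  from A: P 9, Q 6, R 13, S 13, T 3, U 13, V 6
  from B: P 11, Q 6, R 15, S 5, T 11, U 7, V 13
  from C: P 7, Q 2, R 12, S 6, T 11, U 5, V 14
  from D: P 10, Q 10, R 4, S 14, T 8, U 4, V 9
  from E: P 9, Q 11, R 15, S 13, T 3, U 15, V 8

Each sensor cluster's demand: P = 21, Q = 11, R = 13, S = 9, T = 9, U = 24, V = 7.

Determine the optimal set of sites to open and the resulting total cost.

For any fixed open set, each sensor cluster goes to its cheapest open site; total = fixed + service.
{C, D, E}: P→C 7·21=147, Q→C 2·11=22, R→D 4·13=52, S→C 6·9=54, T→E 3·9=27, U→D 4·24=96, V→E 8·7=56. Service 454; fixed 178; total 632.
{A, C, D}: service 440 + fixed 208 = 648
{C, D}: service 506 + fixed 145 = 651
{A, B, C, D, E}: P→C 7·21=147, Q→C 2·11=22, R→D 4·13=52, S→B 5·9=45, T→A 3·9=27, U→D 4·24=96, V→A 6·7=42. Service 431; fixed 283; total 714.
No other subset beats 632.

Open C, D and E; minimum total cost 632.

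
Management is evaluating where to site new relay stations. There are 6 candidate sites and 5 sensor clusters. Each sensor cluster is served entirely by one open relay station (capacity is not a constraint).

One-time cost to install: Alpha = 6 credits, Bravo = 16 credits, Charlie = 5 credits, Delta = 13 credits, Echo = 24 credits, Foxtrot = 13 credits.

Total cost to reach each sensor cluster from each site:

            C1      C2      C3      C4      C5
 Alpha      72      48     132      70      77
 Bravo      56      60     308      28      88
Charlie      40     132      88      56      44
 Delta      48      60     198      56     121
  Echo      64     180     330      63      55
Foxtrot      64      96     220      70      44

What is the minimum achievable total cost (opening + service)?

For any fixed open set, each sensor cluster goes to its cheapest open site; total = fixed + service.
{Alpha, Bravo, Charlie}: C1→Charlie 40, C2→Alpha 48, C3→Charlie 88, C4→Bravo 28, C5→Charlie 44. Service 248; fixed 27; total 275.
{Bravo, Charlie}: C1→Charlie 40, C2→Bravo 60, C3→Charlie 88, C4→Bravo 28, C5→Charlie 44. Service 260; fixed 21; total 281.
{Alpha, Charlie}: C1→Charlie 40, C2→Alpha 48, C3→Charlie 88, C4→Charlie 56, C5→Charlie 44. Service 276; fixed 11; total 287.
{Alpha, Bravo, Charlie, Delta, Echo, Foxtrot}: service 248 + fixed 77 = 325
No other subset beats 275.

Minimum total cost: 275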